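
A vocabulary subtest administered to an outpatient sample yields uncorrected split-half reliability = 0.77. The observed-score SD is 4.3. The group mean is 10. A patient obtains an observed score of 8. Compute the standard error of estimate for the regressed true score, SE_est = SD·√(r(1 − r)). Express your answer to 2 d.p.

1.45

r_full = 2·0.77 / (1 + 0.77) ≃ 0.8701
SE_est = SD · √(r(1 − r)) = 4.3000 · √0.1131 ≃ 4.3000 · 0.3362 ≃ 1.4458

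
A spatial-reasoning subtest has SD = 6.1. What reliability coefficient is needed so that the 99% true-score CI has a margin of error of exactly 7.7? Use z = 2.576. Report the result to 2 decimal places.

0.76

SEM needed = half-width / z = 7.7/2.576 ≈ 2.989
r = 1 − (2.989/6.1)² ≈ 1 − 0.240 ≈ 0.760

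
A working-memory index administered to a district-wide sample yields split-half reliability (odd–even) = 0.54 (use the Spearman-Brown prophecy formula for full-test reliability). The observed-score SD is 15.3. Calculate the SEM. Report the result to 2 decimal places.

Spearman-Brown: r = 2(0.54) / (1 + 0.54) = 1.08000 / 1.54000 ≈ 0.70130
SEM = 15.30000*√(1 − 0.70130) ≈ 8.36200

8.36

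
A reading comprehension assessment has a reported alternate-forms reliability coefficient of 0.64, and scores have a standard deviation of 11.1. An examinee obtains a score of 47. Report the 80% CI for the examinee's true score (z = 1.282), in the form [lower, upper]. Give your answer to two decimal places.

[38.46, 55.54]

The standard error of measurement is 11.10000×√(1 − 0.64000) ≈ 11.10000×0.60000 ≈ 6.66000.
Half-width = 1.282×6.66000 ≈ 8.53812
80% CI: 47 ± 8.53812 = [38.46188, 55.53812]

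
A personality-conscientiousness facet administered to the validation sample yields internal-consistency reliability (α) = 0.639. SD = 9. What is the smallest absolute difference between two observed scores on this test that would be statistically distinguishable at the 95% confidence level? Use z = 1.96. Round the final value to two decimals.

14.99

SEM = 9.000 · √(1 − 0.639) = 9.000 · √0.361 ≃ 9.000 · 0.601 ≃ 5.407
Standard error of the difference = 5.407·√2 ≃ 7.647
Minimum reliable difference = 1.96 · SE_diff ≃ 1.96 · 7.647 ≃ 14.989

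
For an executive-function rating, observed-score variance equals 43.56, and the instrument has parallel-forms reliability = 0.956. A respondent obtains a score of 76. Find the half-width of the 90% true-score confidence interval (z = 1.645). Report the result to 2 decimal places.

σ = 43.56^(1/2) = 6.6000
SEM = 6.6000 * √(1 − 0.9560) = 6.6000 * √0.0440 ≈ 6.6000 * 0.2098 ≈ 1.3844
Half-width = 1.645*1.3844 ≈ 2.2774

2.28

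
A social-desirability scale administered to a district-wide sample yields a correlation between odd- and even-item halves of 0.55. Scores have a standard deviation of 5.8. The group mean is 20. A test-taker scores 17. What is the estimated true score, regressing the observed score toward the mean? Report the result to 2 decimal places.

17.87

r_full = 2·0.55 / (1 + 0.55) ≈ 0.710
Estimated true score = 0.710*17 + (1 − 0.710)*20 ≈ 17.871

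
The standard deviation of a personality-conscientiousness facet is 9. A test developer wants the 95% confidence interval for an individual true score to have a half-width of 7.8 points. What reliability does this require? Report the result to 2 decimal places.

0.80

SEM needed = half-width / z = 7.8/1.96 ≃ 3.97959
r = 1 − (3.97959/9)² ≃ 1 − 0.19552 ≃ 0.80448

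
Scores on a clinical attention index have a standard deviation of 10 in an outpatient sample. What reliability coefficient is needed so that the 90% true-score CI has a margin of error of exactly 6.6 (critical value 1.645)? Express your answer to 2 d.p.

SEM needed = half-width / z = 6.6/1.645 ≈ 4.0122
r = 1 − (SEM / SD)² = 1 − (4.0122 / 10)² ≈ 1 − 0.1610 ≈ 0.8390

0.84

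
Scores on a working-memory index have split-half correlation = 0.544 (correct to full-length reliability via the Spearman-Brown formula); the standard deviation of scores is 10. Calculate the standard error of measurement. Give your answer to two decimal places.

r_full = 2·0.544 / (1 + 0.544) ≈ 0.705
SEM = 10.000 · √(1 − 0.705) = 10.000 · √0.295 ≈ 10.000 · 0.543 ≈ 5.434

5.43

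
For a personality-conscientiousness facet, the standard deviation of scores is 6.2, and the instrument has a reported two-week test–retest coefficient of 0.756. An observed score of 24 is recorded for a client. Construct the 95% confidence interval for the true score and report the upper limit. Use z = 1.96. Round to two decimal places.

30.00

SEM = 6.2000*√(1 − 0.7560) ≈ 3.0626
1.96 * SEM ≈ 6.0026
Upper limit = 24 + 6.0026 ≈ 30.0026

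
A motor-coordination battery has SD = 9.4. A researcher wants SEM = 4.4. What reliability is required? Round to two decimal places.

0.78

r = 1 − (4.4000/9.4)² ≃ 1 − 0.2191 ≃ 0.7809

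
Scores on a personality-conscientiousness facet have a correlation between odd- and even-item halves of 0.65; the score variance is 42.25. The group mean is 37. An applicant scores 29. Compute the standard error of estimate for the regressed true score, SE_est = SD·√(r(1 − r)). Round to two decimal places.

SD = √42.25 ≃ 6.5000
Full-length reliability (Spearman-Brown) = 2(0.65)/(1+0.65) ≃ 0.7879
SE_est = SD * √(r(1 − r)) = 6.5000 * √0.1671 ≃ 6.5000 * 0.4088 ≃ 2.6573

2.66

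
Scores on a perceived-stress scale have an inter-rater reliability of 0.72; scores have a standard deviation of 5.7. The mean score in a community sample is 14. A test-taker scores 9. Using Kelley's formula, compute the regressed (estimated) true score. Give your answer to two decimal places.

10.40

T̂ = r·X + (1 − r)·M = 0.7200×9 + 0.2800×14 = 6.4800 + 3.9200 ≈ 10.4000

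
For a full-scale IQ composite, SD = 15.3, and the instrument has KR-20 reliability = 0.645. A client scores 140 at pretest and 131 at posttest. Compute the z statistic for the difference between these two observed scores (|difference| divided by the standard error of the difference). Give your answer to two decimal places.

SEM = 15.300×√(1 − 0.645) ≃ 9.116
SE_diff = √2 × SEM ≃ 12.892
z = 9 / 12.892 ≃ 0.698

0.70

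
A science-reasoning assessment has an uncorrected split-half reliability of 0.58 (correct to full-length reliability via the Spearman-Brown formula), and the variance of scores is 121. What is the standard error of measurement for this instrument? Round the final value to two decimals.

5.67

SD = √121 ≈ 11.00000
Spearman-Brown: r = 2(0.58) / (1 + 0.58) = 1.16000 / 1.58000 ≈ 0.73418
SEM = 11.00000×√(1 − 0.73418) ≈ 5.67138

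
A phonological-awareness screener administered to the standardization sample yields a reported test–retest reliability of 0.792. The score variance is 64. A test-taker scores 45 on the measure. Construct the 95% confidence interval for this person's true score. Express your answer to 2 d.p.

[37.85, 52.15]

SD = √64 ≈ 8.00000
SEM = 8.00000 · √(1 − 0.79200) = 8.00000 · √0.20800 ≈ 8.00000 · 0.45607 ≈ 3.64856
Margin = 1.96 · 3.64856 ≈ 7.15118
95% CI: 45 ± 7.15118 = [37.84882, 52.15118]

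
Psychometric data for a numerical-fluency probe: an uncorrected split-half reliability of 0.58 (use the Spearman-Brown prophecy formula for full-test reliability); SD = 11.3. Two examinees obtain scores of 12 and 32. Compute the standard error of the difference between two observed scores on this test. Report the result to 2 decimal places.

Full-length reliability (Spearman-Brown) = 2(0.58)/(1+0.58) ≈ 0.73418
SEM = 11.30000·√(1 − 0.73418) ≈ 5.82605
Standard error of the difference = 5.82605·√2 ≈ 8.23929

8.24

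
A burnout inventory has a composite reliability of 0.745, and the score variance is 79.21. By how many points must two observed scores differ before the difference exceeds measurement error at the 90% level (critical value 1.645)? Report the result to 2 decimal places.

10.46

SD = √79.21 = 8.9000
SEM = 8.9000 · √(1 − 0.7450) = 8.9000 · √0.2550 ≈ 8.9000 · 0.5050 ≈ 4.4943
SE_diff = √2 · SEM ≈ 6.3559
Minimum reliable difference = 1.645 · SE_diff ≈ 1.645 · 6.3559 ≈ 10.4554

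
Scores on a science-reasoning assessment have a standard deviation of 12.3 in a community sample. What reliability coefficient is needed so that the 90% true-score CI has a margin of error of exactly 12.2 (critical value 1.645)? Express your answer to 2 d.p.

Required SEM = 12.2 / 1.645 ≈ 7.416
r = 1 − (SEM / SD)² = 1 − (7.416 / 12.3)² ≈ 1 − 0.364 ≈ 0.636

0.64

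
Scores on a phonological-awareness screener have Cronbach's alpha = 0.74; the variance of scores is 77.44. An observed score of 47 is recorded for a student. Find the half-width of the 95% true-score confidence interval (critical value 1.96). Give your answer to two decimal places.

SD = √77.44 = 8.8000
The standard error of measurement is 8.8000·√(1 − 0.7400) ≈ 8.8000·0.5099 ≈ 4.4871.
1.96 · SEM ≈ 8.7948

8.79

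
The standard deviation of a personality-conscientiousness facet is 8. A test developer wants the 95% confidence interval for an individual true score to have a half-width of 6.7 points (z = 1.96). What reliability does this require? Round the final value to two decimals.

SEM needed = half-width / z = 6.7/1.96 ≈ 3.4184
r = 1 − (SEM / SD)² = 1 − (3.4184 / 8)² ≈ 1 − 0.1826 ≈ 0.8174

0.82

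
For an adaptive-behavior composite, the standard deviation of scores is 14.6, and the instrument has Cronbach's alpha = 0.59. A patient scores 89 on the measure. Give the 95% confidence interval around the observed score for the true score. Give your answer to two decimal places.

[70.68, 107.32]

SEM = 14.600*√(1 − 0.590) ≃ 9.349
Half-width = 1.96*9.349 ≃ 18.323
Interval: (70.677, 107.323)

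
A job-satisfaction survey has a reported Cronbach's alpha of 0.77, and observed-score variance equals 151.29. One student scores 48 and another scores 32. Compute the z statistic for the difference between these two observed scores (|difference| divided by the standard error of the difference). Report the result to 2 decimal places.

1.92

σ = 151.29^(1/2) = 12.30000
SEM = 12.30000·√(1 − 0.77000) ≈ 5.89887
SE_diff = SEM · √2 ≈ 5.89887 · 1.41421 ≈ 8.34227
z = |48 − 32| / 8.34227 = 16 / 8.34227 ≈ 1.91794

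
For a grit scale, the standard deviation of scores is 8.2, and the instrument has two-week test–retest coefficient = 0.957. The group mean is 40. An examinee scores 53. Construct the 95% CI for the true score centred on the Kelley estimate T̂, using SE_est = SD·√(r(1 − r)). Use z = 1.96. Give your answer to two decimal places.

[49.18, 55.70]

Estimated true score = 0.957·53 + (1 − 0.957)·40 ≈ 52.441
SE_est = SD · √(r(1 − r)) = 8.200 · √0.041 ≈ 8.200 · 0.203 ≈ 1.663
CI = 52.441 ± 1.96 · 1.663 → [49.181, 55.701]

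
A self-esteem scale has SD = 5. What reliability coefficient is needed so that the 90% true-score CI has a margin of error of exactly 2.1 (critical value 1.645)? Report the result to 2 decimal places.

SEM needed = half-width / z = 2.1/1.645 ≈ 1.2766
r = 1 − (SEM / SD)² = 1 − (1.2766 / 5)² ≈ 1 − 0.0652 ≈ 0.9348

0.93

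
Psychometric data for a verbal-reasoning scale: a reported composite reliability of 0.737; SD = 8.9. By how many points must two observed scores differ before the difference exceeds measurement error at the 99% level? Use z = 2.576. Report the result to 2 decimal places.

16.63

SEM = 8.9000 × √(1 − 0.7370) = 8.9000 × √0.2630 ≈ 8.9000 × 0.5128 ≈ 4.5642
Standard error of the difference = 4.5642·√2 ≈ 6.4548
Smallest detectable difference = 2.576×6.4548 ≈ 16.6276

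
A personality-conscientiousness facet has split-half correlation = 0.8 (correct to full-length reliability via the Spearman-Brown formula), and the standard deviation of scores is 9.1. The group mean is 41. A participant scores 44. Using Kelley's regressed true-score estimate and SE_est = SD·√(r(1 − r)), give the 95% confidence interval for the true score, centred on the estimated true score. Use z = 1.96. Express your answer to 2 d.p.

Full-length reliability (Spearman-Brown) = 2(0.8)/(1+0.8) ≈ 0.88889
Estimated true score = 0.88889×44 + (1 − 0.88889)×41 ≈ 43.66667
SE_est = SD × √(r(1 − r)) = 9.10000 × √0.09877 ≈ 9.10000 × 0.31427 ≈ 2.85985
CI = 43.66667 ± 1.96 × 2.85985 → [38.06135, 49.27198]

[38.06, 49.27]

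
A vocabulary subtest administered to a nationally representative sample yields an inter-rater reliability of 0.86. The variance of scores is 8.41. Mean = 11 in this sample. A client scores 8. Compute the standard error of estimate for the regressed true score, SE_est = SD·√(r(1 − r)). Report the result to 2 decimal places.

SD = √8.41 ≈ 2.9000
SE_est = 2.9000·√[r(1 − r)] ≈ 1.0063

1.01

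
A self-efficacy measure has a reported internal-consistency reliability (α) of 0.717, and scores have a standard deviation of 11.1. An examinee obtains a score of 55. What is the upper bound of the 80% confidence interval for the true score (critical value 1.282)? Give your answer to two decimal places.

SEM = 11.100*√(1 − 0.717) ≃ 5.905
Margin = 1.282 * 5.905 ≃ 7.570
Upper limit = 55 + 7.570 ≃ 62.570

62.57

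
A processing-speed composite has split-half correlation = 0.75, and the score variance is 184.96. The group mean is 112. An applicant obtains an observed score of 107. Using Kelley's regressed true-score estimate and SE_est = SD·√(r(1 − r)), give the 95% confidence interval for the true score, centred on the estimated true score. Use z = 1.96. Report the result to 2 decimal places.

[98.39, 117.04]

SD = √184.96 ≈ 13.60000
r_full = 2·0.75 / (1 + 0.75) ≈ 0.85714
T̂ = 0.85714(107) + 0.14286(112) ≈ 107.71429
SE_est = SD × √(r(1 − r)) = 13.60000 × √0.12245 ≈ 13.60000 × 0.34993 ≈ 4.75901
CI = 107.71429 ± 1.96 × 4.75901 → [98.38663, 117.04194]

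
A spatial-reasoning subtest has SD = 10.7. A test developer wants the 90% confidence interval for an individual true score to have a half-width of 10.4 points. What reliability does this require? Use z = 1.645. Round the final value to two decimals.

0.65

SEM needed = half-width / z = 10.4/1.645 ≈ 6.3222
r = 1 − (SEM / SD)² = 1 − (6.3222 / 10.7)² ≈ 1 − 0.3491 ≈ 0.6509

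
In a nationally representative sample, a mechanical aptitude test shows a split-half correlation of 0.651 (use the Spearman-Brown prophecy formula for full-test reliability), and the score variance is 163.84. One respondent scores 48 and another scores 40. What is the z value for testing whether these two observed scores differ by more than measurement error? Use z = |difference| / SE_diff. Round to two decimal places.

0.96

σ = 163.84^(1/2) = 12.8000
Full-length reliability (Spearman-Brown) = 2(0.651)/(1+0.651) ≃ 0.7886
The standard error of measurement is 12.8000*√(1 − 0.7886) ≃ 12.8000*0.4598 ≃ 5.8850.
SE_diff = SEM * √2 ≃ 5.8850 * 1.4142 ≃ 8.3227
z = |48 − 40| / 8.3227 = 8 / 8.3227 ≃ 0.9612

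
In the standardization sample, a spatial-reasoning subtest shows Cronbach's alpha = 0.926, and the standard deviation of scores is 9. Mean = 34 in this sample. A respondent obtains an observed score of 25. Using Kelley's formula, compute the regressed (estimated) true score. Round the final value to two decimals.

25.67

T̂ = 0.926(25) + 0.074(34) ≃ 25.666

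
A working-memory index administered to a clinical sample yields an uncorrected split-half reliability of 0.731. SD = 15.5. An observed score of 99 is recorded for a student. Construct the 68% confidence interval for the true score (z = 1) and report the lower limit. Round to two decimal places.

92.89

r_full = 2·0.731 / (1 + 0.731) ≃ 0.845
SEM = 15.500 * √(1 − 0.845) = 15.500 * √0.155 ≃ 15.500 * 0.394 ≃ 6.110
Half-width = 1*6.110 ≃ 6.110
Lower limit = 99 − 6.110 ≃ 92.890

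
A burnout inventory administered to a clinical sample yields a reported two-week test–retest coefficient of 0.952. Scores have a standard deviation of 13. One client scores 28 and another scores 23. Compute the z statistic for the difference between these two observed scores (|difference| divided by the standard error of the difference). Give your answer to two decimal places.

The standard error of measurement is 13.00000·√(1 − 0.95200) ≈ 13.00000·0.21909 ≈ 2.84816.
SE_diff = SEM · √2 ≈ 2.84816 · 1.41421 ≈ 4.02790
z = |28 − 23| / 4.02790 = 5 / 4.02790 ≈ 1.24134

1.24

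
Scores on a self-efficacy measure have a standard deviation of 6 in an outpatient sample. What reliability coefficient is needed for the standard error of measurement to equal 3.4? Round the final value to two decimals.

r = 1 − (3.400/6)² ≃ 1 − 0.321 ≃ 0.679

0.68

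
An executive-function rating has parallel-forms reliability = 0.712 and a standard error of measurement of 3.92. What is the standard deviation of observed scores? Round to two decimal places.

7.30

SD = 3.92 / √(1 − 0.712) ≈ 7.30449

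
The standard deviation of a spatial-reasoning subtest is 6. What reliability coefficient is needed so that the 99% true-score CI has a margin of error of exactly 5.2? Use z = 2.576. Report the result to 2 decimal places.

Required SEM = 5.2 / 2.576 ≈ 2.019
r = 1 − (SEM / SD)² = 1 − (2.019 / 6)² ≈ 1 − 0.113 ≈ 0.887

0.89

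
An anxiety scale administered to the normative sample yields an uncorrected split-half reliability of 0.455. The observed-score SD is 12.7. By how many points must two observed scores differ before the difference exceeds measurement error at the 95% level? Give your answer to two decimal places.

21.54

r_full = 2·0.455 / (1 + 0.455) ≈ 0.6254
SEM = 12.7000 * √(1 − 0.6254) = 12.7000 * √0.3746 ≈ 12.7000 * 0.6120 ≈ 7.7727
SE_diff = √2 * SEM ≈ 10.9922
Minimum reliable difference = 1.96 * SE_diff ≈ 1.96 * 10.9922 ≈ 21.5448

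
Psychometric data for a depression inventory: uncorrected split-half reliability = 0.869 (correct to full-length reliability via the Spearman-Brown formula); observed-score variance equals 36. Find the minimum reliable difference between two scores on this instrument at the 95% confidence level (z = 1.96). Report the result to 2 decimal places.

σ = 36^(1/2) = 6.0000
Spearman-Brown: r = 2(0.869) / (1 + 0.869) = 1.7380 / 1.8690 ≃ 0.9299
The standard error of measurement is 6.0000·√(1 − 0.9299) ≃ 6.0000·0.2647 ≃ 1.5885.
SE_diff = SEM · √2 ≃ 1.5885 · 1.4142 ≃ 2.2465
Minimum reliable difference = 1.96 · SE_diff ≃ 1.96 · 2.2465 ≃ 4.4030

4.40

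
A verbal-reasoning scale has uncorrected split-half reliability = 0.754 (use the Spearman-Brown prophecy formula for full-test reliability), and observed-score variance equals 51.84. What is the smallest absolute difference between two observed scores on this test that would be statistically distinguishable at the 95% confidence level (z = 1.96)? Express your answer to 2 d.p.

7.47

SD = √51.84 = 7.200
Full-length reliability (Spearman-Brown) = 2(0.754)/(1+0.754) ≃ 0.860
The standard error of measurement is 7.200×√(1 − 0.860) ≃ 7.200×0.375 ≃ 2.696.
SE_diff = SEM × √2 ≃ 2.696 × 1.414 ≃ 3.813
Minimum reliable difference = 1.96 × SE_diff ≃ 1.96 × 3.813 ≃ 7.474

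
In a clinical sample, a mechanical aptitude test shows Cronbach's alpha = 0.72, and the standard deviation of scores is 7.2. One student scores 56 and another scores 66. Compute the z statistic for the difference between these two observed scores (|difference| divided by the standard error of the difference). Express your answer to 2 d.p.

SEM = 7.20000·√(1 − 0.72000) ≈ 3.80988
SE_diff = SEM · √2 ≈ 3.80988 · 1.41421 ≈ 5.38799
z = |56 − 66| / 5.38799 = 10 / 5.38799 ≈ 1.85598

1.86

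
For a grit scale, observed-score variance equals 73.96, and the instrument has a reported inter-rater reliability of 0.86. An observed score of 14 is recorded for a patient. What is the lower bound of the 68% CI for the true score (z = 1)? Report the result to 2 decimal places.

SD = √73.96 ≈ 8.6000
SEM = 8.6000·√(1 − 0.8600) ≈ 3.2178
1 · SEM ≈ 3.2178
Lower bound: 14 − 3.2178 = 10.7822

10.78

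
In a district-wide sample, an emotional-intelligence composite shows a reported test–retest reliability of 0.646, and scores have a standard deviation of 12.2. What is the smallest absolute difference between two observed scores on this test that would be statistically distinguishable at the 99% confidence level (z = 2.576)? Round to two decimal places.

SEM = 12.2000*√(1 − 0.6460) ≈ 7.2587
SE_diff = SEM * √2 ≈ 7.2587 * 1.4142 ≈ 10.2654
Smallest detectable difference = 2.576*10.2654 ≈ 26.4437

26.44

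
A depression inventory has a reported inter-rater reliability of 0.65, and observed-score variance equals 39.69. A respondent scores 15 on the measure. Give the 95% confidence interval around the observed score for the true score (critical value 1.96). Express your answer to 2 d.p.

[7.69, 22.31]

SD = √39.69 = 6.3000
SEM = 6.3000·√(1 − 0.6500) ≃ 3.7271
1.96 · SEM ≃ 7.3052
CI = 15 ± 7.3052 → [7.6948, 22.3052]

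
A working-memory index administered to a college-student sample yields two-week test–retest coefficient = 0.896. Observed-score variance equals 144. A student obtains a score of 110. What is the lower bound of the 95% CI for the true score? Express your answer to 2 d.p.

102.42

SD = √144 ≈ 12.000
SEM = 12.000 · √(1 − 0.896) = 12.000 · √0.104 ≈ 12.000 · 0.322 ≈ 3.870
1.96 · SEM ≈ 7.585
Lower bound: 110 − 7.585 = 102.415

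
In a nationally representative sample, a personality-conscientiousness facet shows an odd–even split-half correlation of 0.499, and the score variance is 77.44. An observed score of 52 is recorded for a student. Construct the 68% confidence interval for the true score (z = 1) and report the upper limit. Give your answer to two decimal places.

σ = 77.44^(1/2) = 8.800
Full-length reliability (Spearman-Brown) = 2(0.499)/(1+0.499) ≈ 0.666
SEM = 8.800 * √(1 − 0.666) = 8.800 * √0.334 ≈ 8.800 * 0.578 ≈ 5.087
Margin = 1 * 5.087 ≈ 5.087
Upper limit = 52 + 5.087 ≈ 57.087

57.09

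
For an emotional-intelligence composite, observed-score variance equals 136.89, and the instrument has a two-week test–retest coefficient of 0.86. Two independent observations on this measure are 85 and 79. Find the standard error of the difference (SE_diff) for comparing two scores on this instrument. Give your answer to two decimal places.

SD = √136.89 ≈ 11.70000
SEM = 11.70000*√(1 − 0.86000) ≈ 4.37774
Standard error of the difference = 4.37774·√2 ≈ 6.19106

6.19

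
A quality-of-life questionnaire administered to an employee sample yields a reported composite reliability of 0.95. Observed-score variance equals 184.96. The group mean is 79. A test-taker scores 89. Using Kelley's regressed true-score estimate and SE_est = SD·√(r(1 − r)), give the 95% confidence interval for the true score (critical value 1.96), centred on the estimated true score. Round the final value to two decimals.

SD = √184.96 ≃ 13.600
T̂ = 0.950(89) + 0.050(79) ≃ 88.500
SE_est = SD · √(r(1 − r)) = 13.600 · √0.048 ≃ 13.600 · 0.218 ≃ 2.964
95% CI: 88.500 ± 5.810 ≃ (82.690, 94.310)

[82.69, 94.31]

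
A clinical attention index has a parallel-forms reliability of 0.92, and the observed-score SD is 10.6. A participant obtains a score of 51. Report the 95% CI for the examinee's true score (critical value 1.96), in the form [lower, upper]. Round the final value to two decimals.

SEM = 10.600·√(1 − 0.920) ≃ 2.998
Half-width = 1.96·2.998 ≃ 5.876
Interval: (45.124, 56.876)

[45.12, 56.88]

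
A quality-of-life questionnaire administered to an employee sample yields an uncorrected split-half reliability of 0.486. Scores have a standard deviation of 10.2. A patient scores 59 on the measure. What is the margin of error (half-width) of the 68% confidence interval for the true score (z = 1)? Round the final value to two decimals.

6.00

Full-length reliability (Spearman-Brown) = 2(0.486)/(1+0.486) ≈ 0.654
SEM = 10.200 × √(1 − 0.654) = 10.200 × √0.346 ≈ 10.200 × 0.588 ≈ 5.999
Margin = 1 × 5.999 ≈ 5.999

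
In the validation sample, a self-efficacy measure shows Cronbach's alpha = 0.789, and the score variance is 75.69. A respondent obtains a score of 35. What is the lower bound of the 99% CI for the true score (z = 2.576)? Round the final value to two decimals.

24.71

σ = 75.69^(1/2) = 8.7000
SEM = 8.7000 * √(1 − 0.7890) = 8.7000 * √0.2110 ≈ 8.7000 * 0.4593 ≈ 3.9963
2.576 * SEM ≈ 10.2945
Lower bound: 35 − 10.2945 = 24.7055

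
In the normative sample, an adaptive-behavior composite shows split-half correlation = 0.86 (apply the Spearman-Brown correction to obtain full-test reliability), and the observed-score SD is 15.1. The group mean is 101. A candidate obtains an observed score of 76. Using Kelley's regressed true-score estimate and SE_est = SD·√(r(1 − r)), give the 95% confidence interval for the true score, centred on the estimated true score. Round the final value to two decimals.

[70.07, 85.69]

r_full = 2·0.86 / (1 + 0.86) ≃ 0.92473
T̂ = 0.92473(76) + 0.07527(101) ≃ 77.88172
SE_est = 15.10000×√(0.92473×0.07527) ≃ 3.98375
CI = 77.88172 ± 1.96 × 3.98375 → [70.07357, 85.68987]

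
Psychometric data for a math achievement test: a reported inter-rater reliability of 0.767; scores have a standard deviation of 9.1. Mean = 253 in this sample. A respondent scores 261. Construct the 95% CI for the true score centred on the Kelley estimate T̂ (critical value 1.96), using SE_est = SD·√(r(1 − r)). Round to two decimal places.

[251.60, 266.68]

T̂ = 0.7670(261) + 0.2330(253) ≈ 259.1360
SE_est = 9.1000·√[r(1 − r)] ≈ 3.8470
CI = 259.1360 ± 1.96 × 3.8470 → [251.5960, 266.6760]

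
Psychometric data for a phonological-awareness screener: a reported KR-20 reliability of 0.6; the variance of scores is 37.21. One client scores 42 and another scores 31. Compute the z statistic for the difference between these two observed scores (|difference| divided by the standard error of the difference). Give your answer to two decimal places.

σ = 37.21^(1/2) = 6.1000
SEM = 6.1000*√(1 − 0.6000) ≃ 3.8580
SE_diff = √2 * SEM ≃ 5.4560
z = 11 / 5.4560 ≃ 2.0161

2.02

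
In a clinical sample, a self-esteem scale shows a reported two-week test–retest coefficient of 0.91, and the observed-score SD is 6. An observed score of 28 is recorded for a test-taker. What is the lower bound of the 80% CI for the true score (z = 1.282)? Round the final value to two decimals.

The standard error of measurement is 6.0000·√(1 − 0.9100) ≈ 6.0000·0.3000 ≈ 1.8000.
1.282 · SEM ≈ 2.3076
Lower bound: 28 − 2.3076 = 25.6924

25.69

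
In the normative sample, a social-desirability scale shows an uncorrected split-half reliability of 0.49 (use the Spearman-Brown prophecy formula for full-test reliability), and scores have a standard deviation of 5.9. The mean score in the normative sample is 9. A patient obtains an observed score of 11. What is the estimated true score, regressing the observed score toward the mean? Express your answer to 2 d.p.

Full-length reliability (Spearman-Brown) = 2(0.49)/(1+0.49) ≈ 0.658
T̂ = 0.658(11) + 0.342(9) ≈ 10.315

10.32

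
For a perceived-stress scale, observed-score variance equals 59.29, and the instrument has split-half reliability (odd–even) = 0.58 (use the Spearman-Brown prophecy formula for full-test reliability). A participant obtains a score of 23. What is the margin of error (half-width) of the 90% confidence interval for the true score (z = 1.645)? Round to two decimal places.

6.53

SD = √59.29 ≈ 7.70000
r_full = 2·0.58 / (1 + 0.58) ≈ 0.73418
SEM = 7.70000×√(1 − 0.73418) ≈ 3.96997
Half-width = 1.645×3.96997 ≈ 6.53059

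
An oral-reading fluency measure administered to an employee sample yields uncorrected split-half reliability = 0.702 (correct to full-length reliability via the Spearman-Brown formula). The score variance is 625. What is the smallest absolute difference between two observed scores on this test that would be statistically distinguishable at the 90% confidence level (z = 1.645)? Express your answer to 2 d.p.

24.34

σ = 625^(1/2) = 25.000
Full-length reliability (Spearman-Brown) = 2(0.702)/(1+0.702) ≈ 0.825
SEM = 25.000×√(1 − 0.825) ≈ 10.461
SE_diff = SEM × √2 ≈ 10.461 × 1.414 ≈ 14.794
Minimum reliable difference = 1.645 × SE_diff ≈ 1.645 × 14.794 ≈ 24.336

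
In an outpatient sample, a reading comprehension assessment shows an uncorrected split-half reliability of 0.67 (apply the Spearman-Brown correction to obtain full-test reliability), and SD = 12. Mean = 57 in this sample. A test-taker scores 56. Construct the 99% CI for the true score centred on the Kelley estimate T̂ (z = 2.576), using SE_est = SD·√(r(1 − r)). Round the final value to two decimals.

[43.89, 68.51]

Spearman-Brown: r = 2(0.67) / (1 + 0.67) = 1.340 / 1.670 ≈ 0.802
Estimated true score = 0.802·56 + (1 − 0.802)·57 ≈ 56.198
SE_est = SD · √(r(1 − r)) = 12.000 · √0.159 ≈ 12.000 · 0.398 ≈ 4.778
CI = 56.198 ± 2.576 · 4.778 → [43.889, 68.507]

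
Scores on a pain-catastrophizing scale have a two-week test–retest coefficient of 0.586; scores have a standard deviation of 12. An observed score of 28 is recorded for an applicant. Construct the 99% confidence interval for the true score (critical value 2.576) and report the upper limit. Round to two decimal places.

SEM = 12.000 * √(1 − 0.586) = 12.000 * √0.414 ≈ 12.000 * 0.643 ≈ 7.721
Margin = 2.576 * 7.721 ≈ 19.890
Upper limit = 28 + 19.890 ≈ 47.890

47.89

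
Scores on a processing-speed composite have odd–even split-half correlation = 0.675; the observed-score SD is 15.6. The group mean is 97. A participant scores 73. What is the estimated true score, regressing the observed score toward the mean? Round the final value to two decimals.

77.66

Full-length reliability (Spearman-Brown) = 2(0.675)/(1+0.675) ≈ 0.80597
Estimated true score = 0.80597×73 + (1 − 0.80597)×97 ≈ 77.65672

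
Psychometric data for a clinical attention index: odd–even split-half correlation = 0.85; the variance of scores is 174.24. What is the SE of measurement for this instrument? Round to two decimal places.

SD = √174.24 = 13.2000
Spearman-Brown: r = 2(0.85) / (1 + 0.85) = 1.7000 / 1.8500 ≈ 0.9189
SEM = 13.2000 × √(1 − 0.9189) = 13.2000 × √0.0811 ≈ 13.2000 × 0.2847 ≈ 3.7587

3.76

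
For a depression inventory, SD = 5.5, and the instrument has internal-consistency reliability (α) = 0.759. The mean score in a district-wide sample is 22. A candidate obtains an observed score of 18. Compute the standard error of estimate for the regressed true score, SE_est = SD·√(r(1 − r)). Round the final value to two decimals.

SE_est = 5.5000·√[r(1 − r)] ≈ 2.3523

2.35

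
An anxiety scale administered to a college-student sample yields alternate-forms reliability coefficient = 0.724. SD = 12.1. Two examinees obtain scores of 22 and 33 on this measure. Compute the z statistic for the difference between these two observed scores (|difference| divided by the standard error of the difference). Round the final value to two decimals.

SEM = 12.10000×√(1 − 0.72400) ≈ 6.35682
SE_diff = SEM × √2 ≈ 6.35682 × 1.41421 ≈ 8.98990
z = |22 − 33| / 8.98990 = 11 / 8.98990 ≈ 1.22360

1.22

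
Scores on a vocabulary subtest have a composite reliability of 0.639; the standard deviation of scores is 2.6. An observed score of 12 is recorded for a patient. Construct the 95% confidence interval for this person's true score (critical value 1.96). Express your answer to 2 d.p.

[8.94, 15.06]

SEM = 2.600 × √(1 − 0.639) = 2.600 × √0.361 ≈ 2.600 × 0.601 ≈ 1.562
1.96 × SEM ≈ 3.062
95% CI: 12 ± 3.062 = [8.938, 15.062]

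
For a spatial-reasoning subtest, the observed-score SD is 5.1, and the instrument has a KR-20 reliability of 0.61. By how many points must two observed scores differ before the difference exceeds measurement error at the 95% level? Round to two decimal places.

8.83

SEM = 5.100×√(1 − 0.610) ≈ 3.185
SE_diff = SEM × √2 ≈ 3.185 × 1.414 ≈ 4.504
Minimum reliable difference = 1.96 × SE_diff ≈ 1.96 × 4.504 ≈ 8.828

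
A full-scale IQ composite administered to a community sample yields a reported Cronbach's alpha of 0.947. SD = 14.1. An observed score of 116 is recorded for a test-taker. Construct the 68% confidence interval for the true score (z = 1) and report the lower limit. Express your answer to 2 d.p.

SEM = 14.100 × √(1 − 0.947) = 14.100 × √0.053 ≈ 14.100 × 0.230 ≈ 3.246
Margin = 1 × 3.246 ≈ 3.246
Lower limit = 116 − 3.246 ≈ 112.754

112.75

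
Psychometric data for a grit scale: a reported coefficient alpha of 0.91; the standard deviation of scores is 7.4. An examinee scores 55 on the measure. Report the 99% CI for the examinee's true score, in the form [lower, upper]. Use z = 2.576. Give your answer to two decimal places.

SEM = 7.40000×√(1 − 0.91000) ≈ 2.22000
Half-width = 2.576×2.22000 ≈ 5.71872
99% CI: 55 ± 5.71872 = [49.28128, 60.71872]

[49.28, 60.72]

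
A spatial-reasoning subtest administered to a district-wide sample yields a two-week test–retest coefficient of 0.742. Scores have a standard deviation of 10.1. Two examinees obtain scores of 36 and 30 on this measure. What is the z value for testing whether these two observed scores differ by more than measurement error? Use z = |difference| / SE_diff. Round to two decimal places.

0.83

SEM = 10.10000·√(1 − 0.74200) ≈ 5.13016
SE_diff = SEM · √2 ≈ 5.13016 · 1.41421 ≈ 7.25515
z = |36 − 30| / 7.25515 = 6 / 7.25515 ≈ 0.82700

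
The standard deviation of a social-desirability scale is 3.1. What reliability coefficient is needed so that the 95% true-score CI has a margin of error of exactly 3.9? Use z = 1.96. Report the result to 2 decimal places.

0.59

SEM needed = half-width / z = 3.9/1.96 ≈ 1.990
Required reliability = 1 − (SEM/SD)² = 1 − 0.412 ≈ 0.588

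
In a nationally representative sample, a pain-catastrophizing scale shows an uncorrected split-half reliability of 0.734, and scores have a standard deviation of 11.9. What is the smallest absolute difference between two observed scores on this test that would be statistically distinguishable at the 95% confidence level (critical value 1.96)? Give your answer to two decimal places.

Spearman-Brown: r = 2(0.734) / (1 + 0.734) = 1.4680 / 1.7340 ≃ 0.8466
SEM = 11.9000 · √(1 − 0.8466) = 11.9000 · √0.1534 ≃ 11.9000 · 0.3917 ≃ 4.6608
Standard error of the difference = 4.6608·√2 ≃ 6.5914
Smallest detectable difference = 1.96·6.5914 ≃ 12.9192

12.92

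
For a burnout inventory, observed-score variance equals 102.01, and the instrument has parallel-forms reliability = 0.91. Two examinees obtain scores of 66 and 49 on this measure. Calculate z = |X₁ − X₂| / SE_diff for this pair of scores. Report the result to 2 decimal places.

3.97

SD = √102.01 ≈ 10.100
SEM = 10.100 * √(1 − 0.910) = 10.100 * √0.090 ≈ 10.100 * 0.300 ≈ 3.030
Standard error of the difference = 3.030·√2 ≈ 4.285
z = 17 / 4.285 ≈ 3.967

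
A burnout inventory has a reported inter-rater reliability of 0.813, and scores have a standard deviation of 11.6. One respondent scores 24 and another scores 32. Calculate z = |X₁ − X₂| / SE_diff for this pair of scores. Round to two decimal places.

The standard error of measurement is 11.600×√(1 − 0.813) ≈ 11.600×0.432 ≈ 5.016.
Standard error of the difference = 5.016·√2 ≈ 7.094
z = |24 − 32| / 7.094 = 8 / 7.094 ≈ 1.128

1.13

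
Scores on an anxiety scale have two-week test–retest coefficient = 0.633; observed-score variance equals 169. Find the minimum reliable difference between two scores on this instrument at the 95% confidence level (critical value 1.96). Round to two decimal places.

SD = √169 = 13.000
SEM = 13.000*√(1 − 0.633) ≈ 7.875
SE_diff = √2 * SEM ≈ 11.138
Smallest detectable difference = 1.96*11.138 ≈ 21.830

21.83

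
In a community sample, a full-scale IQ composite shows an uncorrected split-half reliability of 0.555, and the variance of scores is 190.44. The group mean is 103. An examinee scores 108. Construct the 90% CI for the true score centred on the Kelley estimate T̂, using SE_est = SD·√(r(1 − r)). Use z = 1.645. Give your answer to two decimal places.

σ = 190.44^(1/2) = 13.800
r_full = 2·0.555 / (1 + 0.555) ≈ 0.714
T̂ = 0.714(108) + 0.286(103) ≈ 106.569
SE_est = 13.800·√[r(1 − r)] ≈ 6.237
90% CI: 106.569 ± 10.260 ≈ (96.309, 116.829)

[96.31, 116.83]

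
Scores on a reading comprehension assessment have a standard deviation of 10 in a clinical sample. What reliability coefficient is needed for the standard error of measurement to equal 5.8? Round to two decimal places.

0.66

r = 1 − (SEM / SD)² = 1 − (5.8000 / 10)² ≈ 1 − 0.3364 ≈ 0.6636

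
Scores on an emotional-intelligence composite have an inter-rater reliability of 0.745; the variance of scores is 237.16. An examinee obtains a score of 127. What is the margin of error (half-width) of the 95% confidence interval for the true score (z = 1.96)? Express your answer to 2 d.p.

15.24

SD = √237.16 = 15.40000
SEM = 15.40000 * √(1 − 0.74500) = 15.40000 * √0.25500 ≈ 15.40000 * 0.50498 ≈ 7.77662
Half-width = 1.96*7.77662 ≈ 15.24217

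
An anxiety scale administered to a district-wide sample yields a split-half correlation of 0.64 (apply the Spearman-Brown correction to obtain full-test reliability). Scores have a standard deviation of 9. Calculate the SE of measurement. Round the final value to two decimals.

Spearman-Brown: r = 2(0.64) / (1 + 0.64) = 1.2800 / 1.6400 ≃ 0.7805
SEM = 9.0000×√(1 − 0.7805) ≃ 4.2167

4.22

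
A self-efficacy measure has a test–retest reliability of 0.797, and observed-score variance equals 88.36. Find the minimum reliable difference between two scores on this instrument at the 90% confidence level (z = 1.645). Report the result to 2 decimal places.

9.85

SD = √88.36 ≃ 9.4000
SEM = 9.4000 × √(1 − 0.7970) = 9.4000 × √0.2030 ≃ 9.4000 × 0.4506 ≃ 4.2352
Standard error of the difference = 4.2352·√2 ≃ 5.9895
Smallest detectable difference = 1.645×5.9895 ≃ 9.8527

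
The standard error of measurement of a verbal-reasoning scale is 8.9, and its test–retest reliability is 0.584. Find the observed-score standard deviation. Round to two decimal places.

13.80

SD = SEM / √(1 − r) = 8.9 / √0.4160 ≈ 8.9 / 0.6450 ≈ 13.7989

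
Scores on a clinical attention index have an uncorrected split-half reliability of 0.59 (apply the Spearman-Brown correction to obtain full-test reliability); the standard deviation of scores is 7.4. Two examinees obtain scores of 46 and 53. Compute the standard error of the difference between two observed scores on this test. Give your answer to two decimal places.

5.31

Full-length reliability (Spearman-Brown) = 2(0.59)/(1+0.59) ≈ 0.74214
SEM = 7.40000·√(1 − 0.74214) ≈ 3.75773
SE_diff = SEM · √2 ≈ 3.75773 · 1.41421 ≈ 5.31423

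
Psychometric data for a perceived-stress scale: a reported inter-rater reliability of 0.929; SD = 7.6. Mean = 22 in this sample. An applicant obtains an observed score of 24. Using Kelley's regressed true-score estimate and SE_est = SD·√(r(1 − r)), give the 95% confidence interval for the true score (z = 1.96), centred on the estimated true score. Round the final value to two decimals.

Estimated true score = 0.9290*24 + (1 − 0.9290)*22 ≈ 23.8580
SE_est = 7.6000·√[r(1 − r)] ≈ 1.9519
CI = 23.8580 ± 1.96 * 1.9519 → [20.0323, 27.6837]

[20.03, 27.68]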